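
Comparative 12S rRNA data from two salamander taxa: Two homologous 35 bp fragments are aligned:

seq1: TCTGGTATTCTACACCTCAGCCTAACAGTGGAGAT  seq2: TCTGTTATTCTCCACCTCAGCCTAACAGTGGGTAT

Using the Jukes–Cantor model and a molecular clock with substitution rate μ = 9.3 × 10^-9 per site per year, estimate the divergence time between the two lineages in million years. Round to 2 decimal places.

The sequences differ at 4 of 35 sites (5, 12, 32, 33), so p = 4/35 ≈ 0.114286.
d = −(3/4) ln(1 − 4p/3) = −0.75 ln(1 − 0.152381) = −0.75 ln(0.847619)
  = −0.75 × (-0.165324) = 0.123993 substitutions/site.
Under a molecular clock d = 2μt, so t = d/(2μ) = 0.123993 / (2 × 9.3 × 10^-9) = 6.67 million years.

6.67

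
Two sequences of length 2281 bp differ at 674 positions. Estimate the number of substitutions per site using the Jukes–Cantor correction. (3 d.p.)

0.376

p = 674/2281 ≈ 0.295484.
d = −(3/4) ln(1 − 4p/3) = −0.75 ln(1 − 0.393979) = −0.75 ln(0.606021)
  = −0.75 × (-0.500841) = 0.375631 substitutions/site.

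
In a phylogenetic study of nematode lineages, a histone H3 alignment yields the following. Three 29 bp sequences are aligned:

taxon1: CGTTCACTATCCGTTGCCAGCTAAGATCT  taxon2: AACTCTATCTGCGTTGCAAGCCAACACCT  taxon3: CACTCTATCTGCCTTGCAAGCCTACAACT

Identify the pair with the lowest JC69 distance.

taxon1–taxon2: 11/29 differ, p = 0.379, d = 0.529.
taxon1–taxon3: 12/29 differ, p = 0.414, d = 0.602.
taxon2–taxon3: 4/29 differ, p = 0.138, d = 0.152.
The smallest distance is between taxon2 and taxon3.

taxon2 and taxon3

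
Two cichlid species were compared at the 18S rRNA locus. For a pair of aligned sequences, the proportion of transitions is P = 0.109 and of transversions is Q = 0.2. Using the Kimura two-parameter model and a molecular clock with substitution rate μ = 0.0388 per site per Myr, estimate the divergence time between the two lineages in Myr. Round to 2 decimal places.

5.13

Under the Kimura two-parameter model, d = −½ ln(1 − 2P − Q) − ¼ ln(1 − 2Q).
1 − 2P − Q = 0.582, giving −½ ln(0.582) = 0.270642.
1 − 2Q = 0.6, giving −¼ ln(0.6) = 0.127706.
d = 0.270642 + 0.127706 = 0.398348.
Under a molecular clock d = 2μt, so t = d/(2μ) = 0.398348 / (2 × 0.0388) = 5.13 Myr.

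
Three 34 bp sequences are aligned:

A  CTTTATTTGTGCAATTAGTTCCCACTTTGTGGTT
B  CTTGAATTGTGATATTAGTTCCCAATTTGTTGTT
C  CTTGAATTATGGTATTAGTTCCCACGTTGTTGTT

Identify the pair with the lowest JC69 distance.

A–B: 6/34 differ, p = 0.176, d = 0.201.
A–C: 7/34 differ, p = 0.206, d = 0.241.
B–C: 4/34 differ, p = 0.118, d = 0.128.
The smallest distance is between B and C.

B and C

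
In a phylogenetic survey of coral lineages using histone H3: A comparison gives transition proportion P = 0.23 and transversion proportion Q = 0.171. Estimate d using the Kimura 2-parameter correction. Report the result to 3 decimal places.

Under the Kimura two-parameter model, d = −½ ln(1 − 2P − Q) − ¼ ln(1 − 2Q).
1 − 2P − Q = 0.369, giving −½ ln(0.369) = 0.498479.
1 − 2Q = 0.658, giving −¼ ln(0.658) = 0.104638.
d = 0.498479 + 0.104638 = 0.603117.

0.603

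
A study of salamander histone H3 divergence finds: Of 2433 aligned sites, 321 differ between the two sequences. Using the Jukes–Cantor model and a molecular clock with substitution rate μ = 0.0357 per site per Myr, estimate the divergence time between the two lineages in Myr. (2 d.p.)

2.03

p = 321/2433 ≈ 0.131936.
d = −(3/4) ln(1 − 4p/3) = −0.75 ln(1 − 0.175915) = −0.75 ln(0.824085)
  = −0.75 × (-0.193482) = 0.145112 substitutions/site.
Under a molecular clock d = 2μt, so t = d/(2μ) = 0.145112 / (2 × 0.0357) = 2.03 Myr.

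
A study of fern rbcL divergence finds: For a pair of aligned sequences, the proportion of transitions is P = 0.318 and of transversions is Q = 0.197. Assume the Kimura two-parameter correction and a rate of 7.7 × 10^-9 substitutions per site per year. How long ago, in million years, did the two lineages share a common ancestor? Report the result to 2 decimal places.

66.24

Under the Kimura two-parameter model, d = −½ ln(1 − 2P − Q) − ¼ ln(1 − 2Q).
1 − 2P − Q = 0.167, giving −½ ln(0.167) = 0.894881.
1 − 2Q = 0.606, giving −¼ ln(0.606) = 0.125219.
d = 0.894881 + 0.125219 = 1.020100.
Under a molecular clock d = 2μt, so t = d/(2μ) = 1.020100 / (2 × 7.7 × 10^-9) = 66.24 million years.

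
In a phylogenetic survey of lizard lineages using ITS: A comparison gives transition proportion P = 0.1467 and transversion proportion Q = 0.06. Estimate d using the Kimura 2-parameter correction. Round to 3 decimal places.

Under the Kimura two-parameter model, d = −½ ln(1 − 2P − Q) − ¼ ln(1 − 2Q).
1 − 2P − Q = 0.6466, giving −½ ln(0.6466) = 0.218014.
1 − 2Q = 0.88, giving −¼ ln(0.88) = 0.031958.
d = 0.218014 + 0.031958 = 0.249972.

0.250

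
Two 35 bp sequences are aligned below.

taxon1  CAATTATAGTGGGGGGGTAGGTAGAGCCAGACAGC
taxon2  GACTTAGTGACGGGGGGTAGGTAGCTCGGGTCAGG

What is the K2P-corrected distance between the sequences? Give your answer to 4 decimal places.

Of 35 sites, 1 differences are transitions and 11 are transversions, so P = 1/35 ≈ 0.028571 and Q = 11/35 ≈ 0.314286.
Under the Kimura two-parameter model, d = −½ ln(1 − 2P − Q) − ¼ ln(1 − 2Q).
1 − 2P − Q = 0.628572, giving −½ ln(0.628572) = 0.232152.
1 − 2Q = 0.371428, giving −¼ ln(0.371428) = 0.247600.
d = 0.232152 + 0.247600 = 0.479752.

0.4798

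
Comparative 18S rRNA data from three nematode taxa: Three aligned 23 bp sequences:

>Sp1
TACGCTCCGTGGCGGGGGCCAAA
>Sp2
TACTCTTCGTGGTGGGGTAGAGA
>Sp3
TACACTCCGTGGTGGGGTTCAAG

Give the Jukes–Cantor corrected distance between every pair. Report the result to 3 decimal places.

Sp1–Sp2: 7/23 sites differ → p ≈ 0.304348, d = −0.75 ln(1 − 0.405797) = 0.390401 ≈ 0.390.
Sp1–Sp3: 5/23 sites differ → p ≈ 0.217391, d = −0.75 ln(1 − 0.289855) = 0.256715 ≈ 0.257.
Sp2–Sp3: 6/23 sites differ → p ≈ 0.26087, d = −0.75 ln(1 − 0.347827) = 0.320584 ≈ 0.321.

d(Sp1,Sp2) = 0.390, d(Sp1,Sp3) = 0.257, d(Sp2,Sp3) = 0.321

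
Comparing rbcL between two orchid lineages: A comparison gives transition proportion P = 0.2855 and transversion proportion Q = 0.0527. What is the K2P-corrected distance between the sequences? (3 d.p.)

0.517

Under the Kimura two-parameter model, d = −½ ln(1 − 2P − Q) − ¼ ln(1 − 2Q).
1 − 2P − Q = 0.3763, giving −½ ln(0.3763) = 0.488684.
1 − 2Q = 0.8946, giving −¼ ln(0.8946) = 0.027845.
d = 0.488684 + 0.027845 = 0.516529.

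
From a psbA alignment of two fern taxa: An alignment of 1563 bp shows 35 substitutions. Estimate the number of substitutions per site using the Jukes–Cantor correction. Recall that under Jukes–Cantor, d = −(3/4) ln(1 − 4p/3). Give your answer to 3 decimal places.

0.023

p = 35/1563 ≈ 0.022393.
d = −(3/4) ln(1 − 4p/3) = −0.75 ln(1 − 0.029857) = −0.75 ln(0.970143)
  = −0.75 × (-0.030312) = 0.022734 substitutions/site.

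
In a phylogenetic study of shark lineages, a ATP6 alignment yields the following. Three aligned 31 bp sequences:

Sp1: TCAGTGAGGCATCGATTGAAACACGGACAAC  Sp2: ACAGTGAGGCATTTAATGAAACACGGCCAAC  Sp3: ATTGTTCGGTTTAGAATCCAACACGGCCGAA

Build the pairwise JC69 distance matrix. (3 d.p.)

Sp1–Sp2: 5/31 sites differ → p ≈ 0.16129, d = −0.75 ln(1 − 0.215053) = 0.181604 ≈ 0.182.
Sp1–Sp3: 14/31 sites differ → p ≈ 0.451613, d = −0.75 ln(1 − 0.602151) = 0.691262 ≈ 0.691.
Sp2–Sp3: 12/31 sites differ → p ≈ 0.387097, d = −0.75 ln(1 − 0.516129) = 0.544453 ≈ 0.544.

d(Sp1,Sp2) = 0.182, d(Sp1,Sp3) = 0.691, d(Sp2,Sp3) = 0.544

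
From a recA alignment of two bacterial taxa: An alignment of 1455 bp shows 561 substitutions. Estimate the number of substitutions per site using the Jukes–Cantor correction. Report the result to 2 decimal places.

p = 561/1455 ≈ 0.385567.
d = −(3/4) ln(1 − 4p/3) = −0.75 ln(1 − 0.514089) = −0.75 ln(0.485911)
  = −0.75 × (-0.721730) = 0.541298 substitutions/site.

0.54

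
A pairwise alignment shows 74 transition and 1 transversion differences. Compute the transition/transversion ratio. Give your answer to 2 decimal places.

R = 74/1 = 74.00.

74.00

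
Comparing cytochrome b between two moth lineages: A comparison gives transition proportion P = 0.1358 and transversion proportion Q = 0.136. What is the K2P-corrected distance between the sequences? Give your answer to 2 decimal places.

0.34

Under the Kimura two-parameter model, d = −½ ln(1 − 2P − Q) − ¼ ln(1 − 2Q).
1 − 2P − Q = 0.5924, giving −½ ln(0.5924) = 0.261787.
1 − 2Q = 0.728, giving −¼ ln(0.728) = 0.079364.
d = 0.261787 + 0.079364 = 0.341151.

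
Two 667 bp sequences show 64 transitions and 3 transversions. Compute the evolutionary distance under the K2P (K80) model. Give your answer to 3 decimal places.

P = 64/667 ≈ 0.095952 and Q = 3/667 ≈ 0.004498.
Under the Kimura two-parameter model, d = −½ ln(1 − 2P − Q) − ¼ ln(1 − 2Q).
1 − 2P − Q = 0.803598, giving −½ ln(0.803598) = 0.109328.
1 − 2Q = 0.991004, giving −¼ ln(0.991004) = 0.002259.
d = 0.109328 + 0.002259 = 0.111587.

0.112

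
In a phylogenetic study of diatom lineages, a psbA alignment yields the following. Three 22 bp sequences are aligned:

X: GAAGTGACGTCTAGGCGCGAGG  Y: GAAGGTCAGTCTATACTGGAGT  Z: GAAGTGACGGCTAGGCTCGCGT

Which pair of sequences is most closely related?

X and Z

X–Y: 9/22 differ, p = 0.409, d = 0.591.
X–Z: 4/22 differ, p = 0.182, d = 0.208.
Y–Z: 9/22 differ, p = 0.409, d = 0.591.
The smallest distance is between X and Z.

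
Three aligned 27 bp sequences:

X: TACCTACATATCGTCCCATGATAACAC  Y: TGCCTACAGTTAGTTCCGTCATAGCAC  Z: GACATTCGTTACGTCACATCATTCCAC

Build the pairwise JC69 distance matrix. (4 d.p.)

X–Y: 8/27 sites differ → p ≈ 0.296296, d = −0.75 ln(1 − 0.395061) = 0.376971 ≈ 0.3770.
X–Z: 10/27 sites differ → p ≈ 0.37037, d = −0.75 ln(1 − 0.493827) = 0.510658 ≈ 0.5107.
Y–Z: 13/27 sites differ → p ≈ 0.481481, d = −0.75 ln(1 − 0.641975) = 0.770364 ≈ 0.7704.

d(X,Y) = 0.3770, d(X,Z) = 0.5107, d(Y,Z) = 0.7704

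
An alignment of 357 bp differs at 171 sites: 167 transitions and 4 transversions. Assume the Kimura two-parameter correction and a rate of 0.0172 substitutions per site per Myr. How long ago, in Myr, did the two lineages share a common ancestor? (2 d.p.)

42.80

P = 167/357 ≈ 0.467787 and Q = 4/357 ≈ 0.011204.
Under the Kimura two-parameter model, d = −½ ln(1 − 2P − Q) − ¼ ln(1 − 2Q).
1 − 2P − Q = 0.053222, giving −½ ln(0.053222) = 1.466642.
1 − 2Q = 0.977592, giving −¼ ln(0.977592) = 0.005666.
d = 1.466642 + 0.005666 = 1.472308.
Under a molecular clock d = 2μt, so t = d/(2μ) = 1.472308 / (2 × 0.0172) = 42.80 Myr.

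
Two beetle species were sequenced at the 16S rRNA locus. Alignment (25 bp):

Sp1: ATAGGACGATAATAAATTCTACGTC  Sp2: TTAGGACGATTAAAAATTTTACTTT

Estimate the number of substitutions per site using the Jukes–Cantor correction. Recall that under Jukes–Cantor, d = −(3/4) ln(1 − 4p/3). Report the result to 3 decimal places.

0.289

The sequences differ at 6 of 25 sites (1, 11, 13, 19, 23, 25), so p = 6/25 = 0.24.
d = −(3/4) ln(1 − 4p/3) = −0.75 ln(1 − 0.32) = −0.75 ln(0.68)
  = −0.75 × (-0.385662) = 0.289247 substitutions/site.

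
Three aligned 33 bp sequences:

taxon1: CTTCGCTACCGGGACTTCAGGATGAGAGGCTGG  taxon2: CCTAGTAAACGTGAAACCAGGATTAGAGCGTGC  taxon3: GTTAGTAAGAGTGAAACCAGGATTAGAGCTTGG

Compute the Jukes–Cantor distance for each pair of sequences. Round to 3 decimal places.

taxon1–taxon2: 13/33 sites differ → p ≈ 0.393939, d = −0.75 ln(1 − 0.525252) = 0.558728 ≈ 0.559.
taxon1–taxon3: 13/33 sites differ → p ≈ 0.393939, d = −0.75 ln(1 − 0.525252) = 0.558728 ≈ 0.559.
taxon2–taxon3: 6/33 sites differ → p ≈ 0.181818, d = −0.75 ln(1 − 0.242424) = 0.208224 ≈ 0.208.

d(taxon1,taxon2) = 0.559, d(taxon1,taxon3) = 0.559, d(taxon2,taxon3) = 0.208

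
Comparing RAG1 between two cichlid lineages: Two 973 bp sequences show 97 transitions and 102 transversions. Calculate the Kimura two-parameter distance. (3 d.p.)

0.240

P = 97/973 ≈ 0.099692 and Q = 102/973 ≈ 0.10483.
Under the Kimura two-parameter model, d = −½ ln(1 − 2P − Q) − ¼ ln(1 − 2Q).
1 − 2P − Q = 0.695786, giving −½ ln(0.695786) = 0.181357.
1 − 2Q = 0.79034, giving −¼ ln(0.79034) = 0.058823.
d = 0.181357 + 0.058823 = 0.240180.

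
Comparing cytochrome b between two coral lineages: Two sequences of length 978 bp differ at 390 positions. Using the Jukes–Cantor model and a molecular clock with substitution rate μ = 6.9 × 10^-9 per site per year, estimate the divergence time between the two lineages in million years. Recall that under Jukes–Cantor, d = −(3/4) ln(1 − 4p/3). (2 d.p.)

41.23

p = 390/978 ≈ 0.398773.
d = −(3/4) ln(1 − 4p/3) = −0.75 ln(1 − 0.531697) = −0.75 ln(0.468303)
  = −0.75 × (-0.758640) = 0.568980 substitutions/site.
Under a molecular clock d = 2μt, so t = d/(2μ) = 0.568980 / (2 × 6.9 × 10^-9) = 41.23 million years.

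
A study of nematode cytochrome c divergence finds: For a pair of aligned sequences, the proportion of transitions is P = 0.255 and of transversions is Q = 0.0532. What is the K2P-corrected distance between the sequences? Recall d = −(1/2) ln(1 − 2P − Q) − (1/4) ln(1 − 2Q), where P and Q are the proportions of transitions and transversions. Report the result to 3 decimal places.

0.442

Under the Kimura two-parameter model, d = −½ ln(1 − 2P − Q) − ¼ ln(1 − 2Q).
1 − 2P − Q = 0.4368, giving −½ ln(0.4368) = 0.414140.
1 − 2Q = 0.8936, giving −¼ ln(0.8936) = 0.028124.
d = 0.414140 + 0.028124 = 0.442264.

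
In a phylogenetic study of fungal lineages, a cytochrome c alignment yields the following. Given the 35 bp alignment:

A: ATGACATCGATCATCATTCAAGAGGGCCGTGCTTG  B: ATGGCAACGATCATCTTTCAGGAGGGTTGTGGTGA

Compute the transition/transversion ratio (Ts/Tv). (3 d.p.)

1.250

Transitions are A↔G and C↔T; transversions are all other mismatches.
Transitions: 5. Transversions: 4.
R = 5/4 = 1.250.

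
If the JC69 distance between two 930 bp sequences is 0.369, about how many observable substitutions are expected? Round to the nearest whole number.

Invert JC69: p = (3/4)(1 − e^(−4d/3)) = 0.75 × (1 − e^(-0.492)) = 0.75 × (1 − 0.611402) = 0.291449.
Expected differing sites = pL ≈ 0.291449 × 930 = 271.04757 ≈ 271.

271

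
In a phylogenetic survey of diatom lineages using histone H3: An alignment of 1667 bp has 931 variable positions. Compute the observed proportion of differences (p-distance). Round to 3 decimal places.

p = 931/1667 = 0.558488… ≈ 0.558 (to 3 d.p.).

0.558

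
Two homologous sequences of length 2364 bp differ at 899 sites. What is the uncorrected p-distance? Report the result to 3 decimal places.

p = 899/2364 = 0.380287… ≈ 0.380 (to 3 d.p.).

0.380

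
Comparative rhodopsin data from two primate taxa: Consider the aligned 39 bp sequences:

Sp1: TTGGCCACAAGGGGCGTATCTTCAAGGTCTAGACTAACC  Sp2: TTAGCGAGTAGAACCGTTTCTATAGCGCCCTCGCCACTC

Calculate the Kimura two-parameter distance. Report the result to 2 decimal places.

Of 39 sites, 10 differences are transitions and 10 are transversions, so P = 10/39 ≈ 0.25641 and Q = 10/39 ≈ 0.25641.
Under the Kimura two-parameter model, d = −½ ln(1 − 2P − Q) − ¼ ln(1 − 2Q).
1 − 2P − Q = 0.23077, giving −½ ln(0.23077) = 0.733167.
1 − 2Q = 0.48718, giving −¼ ln(0.48718) = 0.179780.
d = 0.733167 + 0.179780 = 0.912947.

0.91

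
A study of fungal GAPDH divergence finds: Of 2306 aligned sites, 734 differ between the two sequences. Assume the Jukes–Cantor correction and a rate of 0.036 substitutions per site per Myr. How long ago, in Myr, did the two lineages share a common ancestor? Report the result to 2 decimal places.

p = 734/2306 ≈ 0.3183.
d = −(3/4) ln(1 − 4p/3) = −0.75 ln(1 − 0.4244) = −0.75 ln(0.5756)
  = −0.75 × (-0.552342) = 0.414257 substitutions/site.
Under a molecular clock d = 2μt, so t = d/(2μ) = 0.414257 / (2 × 0.036) = 5.75 Myr.

5.75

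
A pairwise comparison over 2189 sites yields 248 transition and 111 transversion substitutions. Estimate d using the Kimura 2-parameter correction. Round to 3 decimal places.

P = 248/2189 ≈ 0.113294 and Q = 111/2189 ≈ 0.050708.
Under the Kimura two-parameter model, d = −½ ln(1 − 2P − Q) − ¼ ln(1 − 2Q).
1 − 2P − Q = 0.722704, giving −½ ln(0.722704) = 0.162378.
1 − 2Q = 0.898584, giving −¼ ln(0.898584) = 0.026734.
d = 0.162378 + 0.026734 = 0.189112.

0.189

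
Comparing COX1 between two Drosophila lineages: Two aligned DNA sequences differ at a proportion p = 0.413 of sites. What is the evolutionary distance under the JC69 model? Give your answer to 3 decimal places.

d = −(3/4) ln(1 − 4p/3) = −0.75 ln(1 − 0.550667) = −0.75 ln(0.449333)
  = −0.75 × (-0.799991) = 0.599993 substitutions/site.

0.600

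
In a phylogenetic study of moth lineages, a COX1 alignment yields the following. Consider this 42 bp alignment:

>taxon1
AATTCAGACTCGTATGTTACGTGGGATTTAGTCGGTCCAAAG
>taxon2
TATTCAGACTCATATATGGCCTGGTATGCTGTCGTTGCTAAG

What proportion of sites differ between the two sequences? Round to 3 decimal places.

The sequences differ at 13 of 42 positions.
p = 13/42 = 0.309523… ≈ 0.310 (to 3 d.p.).

0.310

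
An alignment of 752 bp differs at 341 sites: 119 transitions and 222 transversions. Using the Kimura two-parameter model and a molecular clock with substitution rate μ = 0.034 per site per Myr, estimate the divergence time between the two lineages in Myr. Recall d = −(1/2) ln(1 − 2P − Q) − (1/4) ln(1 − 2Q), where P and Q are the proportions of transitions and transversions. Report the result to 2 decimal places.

P = 119/752 ≈ 0.158245 and Q = 222/752 ≈ 0.295213.
Under the Kimura two-parameter model, d = −½ ln(1 − 2P − Q) − ¼ ln(1 − 2Q).
1 − 2P − Q = 0.388297, giving −½ ln(0.388297) = 0.472992.
1 − 2Q = 0.409574, giving −¼ ln(0.409574) = 0.223159.
d = 0.472992 + 0.223159 = 0.696151.
Under a molecular clock d = 2μt, so t = d/(2μ) = 0.696151 / (2 × 0.034) = 10.24 Myr.

10.24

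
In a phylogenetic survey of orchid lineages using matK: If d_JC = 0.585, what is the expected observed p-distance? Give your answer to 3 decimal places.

p = (3/4)(1 − e^(−4d/3)) = 0.75 × (1 − e^(-0.78)) = 0.75 × (1 − 0.458406) = 0.406196.

0.406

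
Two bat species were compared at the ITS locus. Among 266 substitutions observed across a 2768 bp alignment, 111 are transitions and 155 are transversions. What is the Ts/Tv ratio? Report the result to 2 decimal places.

0.72

R = 111/155 = 0.716129… ≈ 0.72 (to 2 d.p.).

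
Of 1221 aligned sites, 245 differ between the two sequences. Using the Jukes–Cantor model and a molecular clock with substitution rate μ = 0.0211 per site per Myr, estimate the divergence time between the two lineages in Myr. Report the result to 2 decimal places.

5.53

p = 245/1221 ≈ 0.200655.
d = −(3/4) ln(1 − 4p/3) = −0.75 ln(1 − 0.26754) = −0.75 ln(0.73246)
  = −0.75 × (-0.311347) = 0.233510 substitutions/site.
Under a molecular clock d = 2μt, so t = d/(2μ) = 0.233510 / (2 × 0.0211) = 5.53 Myr.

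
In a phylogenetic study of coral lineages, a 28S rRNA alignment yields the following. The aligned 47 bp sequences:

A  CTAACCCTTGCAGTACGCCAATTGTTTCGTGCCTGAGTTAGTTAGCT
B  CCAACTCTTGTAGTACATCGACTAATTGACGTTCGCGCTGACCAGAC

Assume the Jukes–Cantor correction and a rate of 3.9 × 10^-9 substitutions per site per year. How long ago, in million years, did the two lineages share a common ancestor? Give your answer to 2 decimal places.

The sequences differ at 23 of 47 sites, so p = 23/47 ≈ 0.489362.
d = −(3/4) ln(1 − 4p/3) = −0.75 ln(1 − 0.652483) = −0.75 ln(0.347517)
  = −0.75 × (-1.056942) = 0.792707 substitutions/site.
Under a molecular clock d = 2μt, so t = d/(2μ) = 0.792707 / (2 × 3.9 × 10^-9) = 101.63 million years.

101.63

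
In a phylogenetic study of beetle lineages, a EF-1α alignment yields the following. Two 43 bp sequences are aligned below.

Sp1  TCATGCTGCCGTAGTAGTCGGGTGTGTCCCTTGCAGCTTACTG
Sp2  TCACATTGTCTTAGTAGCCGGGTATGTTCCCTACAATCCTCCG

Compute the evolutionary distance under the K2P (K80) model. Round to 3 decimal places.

Of 43 sites, 14 differences are transitions and 2 are transversions, so P = 14/43 ≈ 0.325581 and Q = 2/43 ≈ 0.046512.
Under the Kimura two-parameter model, d = −½ ln(1 − 2P − Q) − ¼ ln(1 − 2Q).
1 − 2P − Q = 0.302326, giving −½ ln(0.302326) = 0.598125.
1 − 2Q = 0.906976, giving −¼ ln(0.906976) = 0.024410.
d = 0.598125 + 0.024410 = 0.622535.

0.623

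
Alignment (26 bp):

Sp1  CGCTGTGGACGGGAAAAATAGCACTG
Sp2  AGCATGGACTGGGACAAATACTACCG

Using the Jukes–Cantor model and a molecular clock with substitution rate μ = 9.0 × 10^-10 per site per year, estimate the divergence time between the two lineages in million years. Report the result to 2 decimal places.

345.98

The sequences differ at 11 of 26 sites, so p = 11/26 ≈ 0.423077.
d = −(3/4) ln(1 − 4p/3) = −0.75 ln(1 − 0.564103) = −0.75 ln(0.435897)
  = −0.75 × (-0.830349) = 0.622762 substitutions/site.
Under a molecular clock d = 2μt, so t = d/(2μ) = 0.622762 / (2 × 9.0 × 10^-10) = 345.98 million years.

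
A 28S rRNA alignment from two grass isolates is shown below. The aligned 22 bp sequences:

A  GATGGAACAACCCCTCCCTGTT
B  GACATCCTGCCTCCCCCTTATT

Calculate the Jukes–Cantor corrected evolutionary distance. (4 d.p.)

0.9745

The sequences differ at 12 of 22 sites, so p = 12/22 ≈ 0.545455.
d = −(3/4) ln(1 − 4p/3) = −0.75 ln(1 − 0.727273) = −0.75 ln(0.272727)
  = −0.75 × (-1.299284) = 0.974463 substitutions/site.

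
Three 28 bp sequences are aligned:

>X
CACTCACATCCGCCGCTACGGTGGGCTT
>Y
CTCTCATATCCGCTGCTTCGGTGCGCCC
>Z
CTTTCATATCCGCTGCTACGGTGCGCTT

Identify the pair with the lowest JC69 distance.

X–Y: 7/28 differ, p = 0.250, d = 0.304.
X–Z: 5/28 differ, p = 0.179, d = 0.204.
Y–Z: 4/28 differ, p = 0.143, d = 0.158.
The smallest distance is between Y and Z.

Y and Z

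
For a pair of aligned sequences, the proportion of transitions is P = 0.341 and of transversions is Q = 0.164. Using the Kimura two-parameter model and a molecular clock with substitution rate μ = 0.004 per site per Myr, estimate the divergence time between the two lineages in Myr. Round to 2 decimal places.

129.35

Under the Kimura two-parameter model, d = −½ ln(1 − 2P − Q) − ¼ ln(1 − 2Q).
1 − 2P − Q = 0.154, giving −½ ln(0.154) = 0.935401.
1 − 2Q = 0.672, giving −¼ ln(0.672) = 0.099374.
d = 0.935401 + 0.099374 = 1.034775.
Under a molecular clock d = 2μt, so t = d/(2μ) = 1.034775 / (2 × 0.004) = 129.35 Myr.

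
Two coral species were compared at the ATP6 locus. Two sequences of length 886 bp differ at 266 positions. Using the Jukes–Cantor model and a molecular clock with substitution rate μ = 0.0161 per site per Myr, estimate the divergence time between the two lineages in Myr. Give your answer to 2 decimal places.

p = 266/886 ≈ 0.300226.
d = −(3/4) ln(1 − 4p/3) = −0.75 ln(1 − 0.400301) = −0.75 ln(0.599699)
  = −0.75 × (-0.511327) = 0.383495 substitutions/site.
Under a molecular clock d = 2μt, so t = d/(2μ) = 0.383495 / (2 × 0.0161) = 11.91 Myr.

11.91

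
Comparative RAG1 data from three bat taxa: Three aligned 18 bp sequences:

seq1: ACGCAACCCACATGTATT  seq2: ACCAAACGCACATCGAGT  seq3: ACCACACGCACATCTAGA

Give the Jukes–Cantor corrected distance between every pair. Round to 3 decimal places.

d(seq1,seq2) = 0.441, d(seq1,seq3) = 0.548, d(seq2,seq3) = 0.188

seq1–seq2: 6/18 sites differ → p ≈ 0.333333, d = −0.75 ln(1 − 0.444444) = 0.440839 ≈ 0.441.
seq1–seq3: 7/18 sites differ → p ≈ 0.388889, d = −0.75 ln(1 − 0.518519) = 0.548166 ≈ 0.548.
seq2–seq3: 3/18 sites differ → p ≈ 0.166667, d = −0.75 ln(1 − 0.222223) = 0.188487 ≈ 0.188.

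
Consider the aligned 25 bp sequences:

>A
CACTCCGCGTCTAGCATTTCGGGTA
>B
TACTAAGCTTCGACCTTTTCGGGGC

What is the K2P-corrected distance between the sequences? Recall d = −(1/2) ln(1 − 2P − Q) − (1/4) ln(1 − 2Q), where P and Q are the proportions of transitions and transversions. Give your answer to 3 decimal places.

0.511

Of 25 sites, 1 differences are transitions and 8 are transversions, so P = 1/25 = 0.04 and Q = 8/25 = 0.32.
Under the Kimura two-parameter model, d = −½ ln(1 − 2P − Q) − ¼ ln(1 − 2Q).
1 − 2P − Q = 0.6, giving −½ ln(0.6) = 0.255413.
1 − 2Q = 0.36, giving −¼ ln(0.36) = 0.255413.
d = 0.255413 + 0.255413 = 0.510826.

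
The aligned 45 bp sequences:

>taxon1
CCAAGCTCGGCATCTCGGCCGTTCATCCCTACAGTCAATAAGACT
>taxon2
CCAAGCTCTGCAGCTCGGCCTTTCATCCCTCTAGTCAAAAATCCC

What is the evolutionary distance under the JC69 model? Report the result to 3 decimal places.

The sequences differ at 9 of 45 sites (9, 13, 21, 31, 32, 39, 42, 43, 45), so p = 9/45 = 0.2.
d = −(3/4) ln(1 − 4p/3) = −0.75 ln(1 − 0.266667) = −0.75 ln(0.733333)
  = −0.75 × (-0.310155) = 0.232616 substitutions/site.

0.233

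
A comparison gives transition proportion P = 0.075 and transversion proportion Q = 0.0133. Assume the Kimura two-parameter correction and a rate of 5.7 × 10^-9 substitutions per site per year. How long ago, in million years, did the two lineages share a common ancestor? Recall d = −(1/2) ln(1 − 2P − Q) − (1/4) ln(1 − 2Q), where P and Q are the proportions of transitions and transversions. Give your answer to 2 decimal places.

8.41

Under the Kimura two-parameter model, d = −½ ln(1 − 2P − Q) − ¼ ln(1 − 2Q).
1 − 2P − Q = 0.8367, giving −½ ln(0.8367) = 0.089145.
1 − 2Q = 0.9734, giving −¼ ln(0.9734) = 0.006740.
d = 0.089145 + 0.006740 = 0.095885.
Under a molecular clock d = 2μt, so t = d/(2μ) = 0.095885 / (2 × 5.7 × 10^-9) = 8.41 million years.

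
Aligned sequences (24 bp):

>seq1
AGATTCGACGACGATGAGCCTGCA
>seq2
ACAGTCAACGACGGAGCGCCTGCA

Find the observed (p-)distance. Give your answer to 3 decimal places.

0.250

The sequences differ at 6 of 24 positions (sites 2, 4, 7, 14, 15, 17).
p = 6/24 = 0.250.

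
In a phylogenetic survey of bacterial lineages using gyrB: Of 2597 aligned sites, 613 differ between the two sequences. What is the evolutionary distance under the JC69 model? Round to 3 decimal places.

p = 613/2597 ≈ 0.236042.
d = −(3/4) ln(1 − 4p/3) = −0.75 ln(1 − 0.314723) = −0.75 ln(0.685277)
  = −0.75 × (-0.377932) = 0.283449 substitutions/site.

0.283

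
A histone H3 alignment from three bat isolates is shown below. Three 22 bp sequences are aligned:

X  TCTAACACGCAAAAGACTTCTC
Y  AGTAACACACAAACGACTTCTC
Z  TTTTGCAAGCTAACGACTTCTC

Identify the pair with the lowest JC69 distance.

X and Y

X–Y: 4/22 differ, p = 0.182, d = 0.208.
X–Z: 6/22 differ, p = 0.273, d = 0.339.
Y–Z: 7/22 differ, p = 0.318, d = 0.414.
The smallest distance is between X and Y.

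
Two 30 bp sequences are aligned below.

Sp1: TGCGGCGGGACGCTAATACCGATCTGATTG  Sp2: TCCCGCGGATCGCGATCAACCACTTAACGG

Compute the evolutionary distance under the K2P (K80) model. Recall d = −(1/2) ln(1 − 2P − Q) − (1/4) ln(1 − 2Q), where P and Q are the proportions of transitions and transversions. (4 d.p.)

0.7398

Of 30 sites, 6 differences are transitions and 8 are transversions, so P = 6/30 = 0.2 and Q = 8/30 ≈ 0.266667.
Under the Kimura two-parameter model, d = −½ ln(1 − 2P − Q) − ¼ ln(1 − 2Q).
1 − 2P − Q = 0.333333, giving −½ ln(0.333333) = 0.549307.
1 − 2Q = 0.466666, giving −¼ ln(0.466666) = 0.190535.
d = 0.549307 + 0.190535 = 0.739842.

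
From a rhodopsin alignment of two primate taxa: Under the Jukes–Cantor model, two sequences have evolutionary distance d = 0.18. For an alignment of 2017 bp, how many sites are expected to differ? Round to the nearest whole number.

323

Invert JC69: p = (3/4)(1 − e^(−4d/3)) = 0.75 × (1 − e^(-0.24)) = 0.75 × (1 − 0.786628) = 0.160029.
Expected differing sites = pL ≈ 0.160029 × 2017 = 322.778493 ≈ 323.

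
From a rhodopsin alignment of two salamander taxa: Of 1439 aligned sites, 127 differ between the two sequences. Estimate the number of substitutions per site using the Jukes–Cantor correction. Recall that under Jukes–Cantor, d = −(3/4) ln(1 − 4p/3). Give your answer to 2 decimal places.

p = 127/1439 ≈ 0.088256.
d = −(3/4) ln(1 − 4p/3) = −0.75 ln(1 − 0.117675) = −0.75 ln(0.882325)
  = −0.75 × (-0.125195) = 0.093896 substitutions/site.

0.09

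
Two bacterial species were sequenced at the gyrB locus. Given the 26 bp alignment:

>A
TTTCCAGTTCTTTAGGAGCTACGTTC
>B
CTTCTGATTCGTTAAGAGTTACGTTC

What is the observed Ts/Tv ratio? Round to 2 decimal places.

Transitions are A↔G and C↔T; transversions are all other mismatches.
Transitions: 6. Transversions: 1.
R = 6/1 = 6.00.

6.00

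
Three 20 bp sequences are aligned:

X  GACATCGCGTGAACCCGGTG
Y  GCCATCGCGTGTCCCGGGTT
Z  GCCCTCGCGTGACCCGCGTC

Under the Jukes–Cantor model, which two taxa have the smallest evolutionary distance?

X–Y: 5/20 differ, p = 0.250, d = 0.304.
X–Z: 6/20 differ, p = 0.300, d = 0.383.
Y–Z: 4/20 differ, p = 0.200, d = 0.233.
The smallest distance is between Y and Z.

Y and Z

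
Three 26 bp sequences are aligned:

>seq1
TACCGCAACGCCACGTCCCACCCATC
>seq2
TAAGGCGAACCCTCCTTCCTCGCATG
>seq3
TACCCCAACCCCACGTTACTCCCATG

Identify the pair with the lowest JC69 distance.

seq1 and seq3

seq1–seq2: 11/26 differ, p = 0.423, d = 0.623.
seq1–seq3: 6/26 differ, p = 0.231, d = 0.276.
seq2–seq3: 9/26 differ, p = 0.346, d = 0.464.
The smallest distance is between seq1 and seq3.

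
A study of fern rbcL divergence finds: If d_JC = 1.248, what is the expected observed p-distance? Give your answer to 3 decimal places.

0.608

p = (3/4)(1 − e^(−4d/3)) = 0.75 × (1 − e^(-1.664)) = 0.75 × (1 − 0.189380) = 0.607965.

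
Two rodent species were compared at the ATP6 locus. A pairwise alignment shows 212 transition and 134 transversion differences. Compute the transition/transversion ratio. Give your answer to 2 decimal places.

R = 212/134 = 1.582089… ≈ 1.58 (to 2 d.p.).

1.58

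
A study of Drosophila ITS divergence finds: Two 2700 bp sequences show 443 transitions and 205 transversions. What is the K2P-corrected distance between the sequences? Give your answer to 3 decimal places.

P = 443/2700 ≈ 0.164074 and Q = 205/2700 ≈ 0.075926.
Under the Kimura two-parameter model, d = −½ ln(1 − 2P − Q) − ¼ ln(1 − 2Q).
1 − 2P − Q = 0.595926, giving −½ ln(0.595926) = 0.258819.
1 − 2Q = 0.848148, giving −¼ ln(0.848148) = 0.041175.
d = 0.258819 + 0.041175 = 0.299994.

0.300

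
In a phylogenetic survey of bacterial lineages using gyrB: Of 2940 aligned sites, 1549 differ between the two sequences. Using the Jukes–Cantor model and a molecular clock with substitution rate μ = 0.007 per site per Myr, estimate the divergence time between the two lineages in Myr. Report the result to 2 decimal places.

p = 1549/2940 ≈ 0.526871.
d = −(3/4) ln(1 − 4p/3) = −0.75 ln(1 − 0.702495) = −0.75 ln(0.297505)
  = −0.75 × (-1.212324) = 0.909243 substitutions/site.
Under a molecular clock d = 2μt, so t = d/(2μ) = 0.909243 / (2 × 0.007) = 64.95 Myr.

64.95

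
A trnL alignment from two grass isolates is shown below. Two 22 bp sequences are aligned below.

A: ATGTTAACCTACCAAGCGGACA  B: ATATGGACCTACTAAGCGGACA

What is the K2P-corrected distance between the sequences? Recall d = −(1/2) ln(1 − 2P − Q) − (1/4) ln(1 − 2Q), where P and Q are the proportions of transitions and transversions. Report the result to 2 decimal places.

0.22

Of 22 sites, 3 differences are transitions and 1 are transversions, so P = 3/22 ≈ 0.136364 and Q = 1/22 ≈ 0.045455.
Under the Kimura two-parameter model, d = −½ ln(1 − 2P − Q) − ¼ ln(1 − 2Q).
1 − 2P − Q = 0.681817, giving −½ ln(0.681817) = 0.191497.
1 − 2Q = 0.90909, giving −¼ ln(0.90909) = 0.023828.
d = 0.191497 + 0.023828 = 0.215325.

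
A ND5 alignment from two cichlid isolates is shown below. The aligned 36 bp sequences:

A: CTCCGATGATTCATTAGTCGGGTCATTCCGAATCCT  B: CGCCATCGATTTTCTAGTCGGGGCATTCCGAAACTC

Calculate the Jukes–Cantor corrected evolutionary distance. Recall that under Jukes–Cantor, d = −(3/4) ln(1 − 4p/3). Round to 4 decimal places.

0.3924

The sequences differ at 11 of 36 sites, so p = 11/36 ≈ 0.305556.
d = −(3/4) ln(1 − 4p/3) = −0.75 ln(1 − 0.407408) = −0.75 ln(0.592592)
  = −0.75 × (-0.523249) = 0.392437 substitutions/site.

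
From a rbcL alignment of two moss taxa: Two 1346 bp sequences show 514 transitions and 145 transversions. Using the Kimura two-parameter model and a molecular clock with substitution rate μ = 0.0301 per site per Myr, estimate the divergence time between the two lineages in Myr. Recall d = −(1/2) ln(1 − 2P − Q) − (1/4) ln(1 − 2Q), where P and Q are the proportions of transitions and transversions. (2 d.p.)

P = 514/1346 ≈ 0.381872 and Q = 145/1346 ≈ 0.107727.
Under the Kimura two-parameter model, d = −½ ln(1 − 2P − Q) − ¼ ln(1 − 2Q).
1 − 2P − Q = 0.128529, giving −½ ln(0.128529) = 1.025800.
1 − 2Q = 0.784546, giving −¼ ln(0.784546) = 0.060663.
d = 1.025800 + 0.060663 = 1.086463.
Under a molecular clock d = 2μt, so t = d/(2μ) = 1.086463 / (2 × 0.0301) = 18.05 Myr.

18.05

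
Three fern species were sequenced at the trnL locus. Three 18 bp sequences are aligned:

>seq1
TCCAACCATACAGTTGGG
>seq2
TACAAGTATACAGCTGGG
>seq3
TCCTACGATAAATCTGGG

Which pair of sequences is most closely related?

seq1 and seq2

seq1–seq2: 4/18 differ, p = 0.222, d = 0.264.
seq1–seq3: 5/18 differ, p = 0.278, d = 0.347.
seq2–seq3: 6/18 differ, p = 0.333, d = 0.441.
The smallest distance is between seq1 and seq2.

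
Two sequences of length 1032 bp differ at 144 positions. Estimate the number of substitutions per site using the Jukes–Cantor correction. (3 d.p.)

p = 144/1032 ≈ 0.139535.
d = −(3/4) ln(1 − 4p/3) = −0.75 ln(1 − 0.186047) = −0.75 ln(0.813953)
  = −0.75 × (-0.205853) = 0.154390 substitutions/site.

0.154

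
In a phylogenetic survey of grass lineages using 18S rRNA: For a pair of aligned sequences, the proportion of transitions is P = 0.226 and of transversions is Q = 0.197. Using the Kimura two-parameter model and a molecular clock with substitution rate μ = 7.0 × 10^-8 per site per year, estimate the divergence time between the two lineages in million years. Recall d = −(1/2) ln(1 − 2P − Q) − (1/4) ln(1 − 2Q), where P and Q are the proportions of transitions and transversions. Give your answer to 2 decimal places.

Under the Kimura two-parameter model, d = −½ ln(1 − 2P − Q) − ¼ ln(1 − 2Q).
1 − 2P − Q = 0.351, giving −½ ln(0.351) = 0.523485.
1 − 2Q = 0.606, giving −¼ ln(0.606) = 0.125219.
d = 0.523485 + 0.125219 = 0.648704.
Under a molecular clock d = 2μt, so t = d/(2μ) = 0.648704 / (2 × 7.0 × 10^-8) = 4.63 million years.

4.63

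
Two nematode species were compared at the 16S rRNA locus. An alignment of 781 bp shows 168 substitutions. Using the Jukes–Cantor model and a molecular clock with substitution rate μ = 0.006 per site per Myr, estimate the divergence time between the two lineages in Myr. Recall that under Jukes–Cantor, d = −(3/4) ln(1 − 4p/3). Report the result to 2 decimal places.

p = 168/781 ≈ 0.215109.
d = −(3/4) ln(1 − 4p/3) = −0.75 ln(1 − 0.286812) = −0.75 ln(0.713188)
  = −0.75 × (-0.338010) = 0.253508 substitutions/site.
Under a molecular clock d = 2μt, so t = d/(2μ) = 0.253508 / (2 × 0.006) = 21.13 Myr.

21.13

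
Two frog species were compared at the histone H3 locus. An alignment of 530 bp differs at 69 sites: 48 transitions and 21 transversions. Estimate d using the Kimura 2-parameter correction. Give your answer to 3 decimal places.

0.145

P = 48/530 ≈ 0.090566 and Q = 21/530 ≈ 0.039623.
Under the Kimura two-parameter model, d = −½ ln(1 − 2P − Q) − ¼ ln(1 − 2Q).
1 − 2P − Q = 0.779245, giving −½ ln(0.779245) = 0.124715.
1 − 2Q = 0.920754, giving −¼ ln(0.920754) = 0.020641.
d = 0.124715 + 0.020641 = 0.145356.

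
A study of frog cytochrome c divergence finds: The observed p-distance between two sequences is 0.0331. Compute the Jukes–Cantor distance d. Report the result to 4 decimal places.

0.0339

d = −(3/4) ln(1 − 4p/3) = −0.75 ln(1 − 0.044133) = −0.75 ln(0.955867)
  = −0.75 × (-0.045136) = 0.033852 substitutions/site.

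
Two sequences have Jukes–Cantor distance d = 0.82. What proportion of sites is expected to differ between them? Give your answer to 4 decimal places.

p = (3/4)(1 − e^(−4d/3)) = 0.75 × (1 − e^(-1.093333)) = 0.75 × (1 − 0.335098) = 0.498677.

0.4987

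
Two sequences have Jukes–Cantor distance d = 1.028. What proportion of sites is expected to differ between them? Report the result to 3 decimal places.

0.560

p = (3/4)(1 − e^(−4d/3)) = 0.75 × (1 − e^(-1.370667)) = 0.75 × (1 − 0.253938) = 0.559547.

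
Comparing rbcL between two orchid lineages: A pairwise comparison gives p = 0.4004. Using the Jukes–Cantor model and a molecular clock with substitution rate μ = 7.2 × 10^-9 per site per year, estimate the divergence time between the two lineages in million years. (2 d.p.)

d = −(3/4) ln(1 − 4p/3) = −0.75 ln(1 − 0.533867) = −0.75 ln(0.466133)
  = −0.75 × (-0.763284) = 0.572463 substitutions/site.
Under a molecular clock d = 2μt, so t = d/(2μ) = 0.572463 / (2 × 7.2 × 10^-9) = 39.75 million years.

39.75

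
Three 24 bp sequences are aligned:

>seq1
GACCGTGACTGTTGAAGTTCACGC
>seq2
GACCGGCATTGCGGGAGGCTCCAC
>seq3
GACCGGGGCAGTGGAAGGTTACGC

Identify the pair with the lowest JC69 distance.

seq1 and seq3

seq1–seq2: 11/24 differ, p = 0.458, d = 0.708.
seq1–seq3: 6/24 differ, p = 0.250, d = 0.304.
seq2–seq3: 9/24 differ, p = 0.375, d = 0.520.
The smallest distance is between seq1 and seq3.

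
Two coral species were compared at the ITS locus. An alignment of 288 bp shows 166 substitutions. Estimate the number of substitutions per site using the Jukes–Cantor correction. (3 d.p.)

1.097

p = 166/288 ≈ 0.576389.
d = −(3/4) ln(1 − 4p/3) = −0.75 ln(1 − 0.768519) = −0.75 ln(0.231481)
  = −0.75 × (-1.463257) = 1.097443 substitutions/site.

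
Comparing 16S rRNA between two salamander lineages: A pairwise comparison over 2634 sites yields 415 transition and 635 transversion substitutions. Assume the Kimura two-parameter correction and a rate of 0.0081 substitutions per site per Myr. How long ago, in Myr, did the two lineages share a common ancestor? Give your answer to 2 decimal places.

35.23

P = 415/2634 ≈ 0.157555 and Q = 635/2634 ≈ 0.241078.
Under the Kimura two-parameter model, d = −½ ln(1 − 2P − Q) − ¼ ln(1 − 2Q).
1 − 2P − Q = 0.443812, giving −½ ln(0.443812) = 0.406177.
1 − 2Q = 0.517844, giving −¼ ln(0.517844) = 0.164520.
d = 0.406177 + 0.164520 = 0.570697.
Under a molecular clock d = 2μt, so t = d/(2μ) = 0.570697 / (2 × 0.0081) = 35.23 Myr.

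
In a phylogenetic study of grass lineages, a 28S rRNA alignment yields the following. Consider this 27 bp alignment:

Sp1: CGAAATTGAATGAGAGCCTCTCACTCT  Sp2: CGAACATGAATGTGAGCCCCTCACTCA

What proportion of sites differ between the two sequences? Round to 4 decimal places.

The sequences differ at 5 of 27 positions (sites 5, 6, 13, 19, 27).
p = 5/27 = 0.185185… ≈ 0.1852 (to 4 d.p.).

0.1852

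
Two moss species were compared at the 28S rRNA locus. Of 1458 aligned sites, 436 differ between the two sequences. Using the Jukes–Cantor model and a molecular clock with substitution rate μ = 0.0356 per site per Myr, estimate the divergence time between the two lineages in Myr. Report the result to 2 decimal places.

p = 436/1458 ≈ 0.29904.
d = −(3/4) ln(1 − 4p/3) = −0.75 ln(1 − 0.39872) = −0.75 ln(0.60128)
  = −0.75 × (-0.508695) = 0.381521 substitutions/site.
Under a molecular clock d = 2μt, so t = d/(2μ) = 0.381521 / (2 × 0.0356) = 5.36 Myr.

5.36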